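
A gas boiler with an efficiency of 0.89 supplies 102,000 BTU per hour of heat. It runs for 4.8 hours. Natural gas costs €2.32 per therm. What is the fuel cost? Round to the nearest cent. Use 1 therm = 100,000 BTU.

€12.76

Heat delivered = 102,000 BTU/h × 4.8 h = 489,600 BTU
Gas input = 489,600 / 0.89 = 550,112 BTU
= 550,112 / 100,000 = 5.501 therm
Cost = 5.501 × €2.32/therm = €12.76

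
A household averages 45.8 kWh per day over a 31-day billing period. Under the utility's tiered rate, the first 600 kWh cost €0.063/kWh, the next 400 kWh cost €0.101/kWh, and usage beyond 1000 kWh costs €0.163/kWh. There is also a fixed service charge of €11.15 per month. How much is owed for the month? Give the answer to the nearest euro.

€158

Usage = 45.8 kWh/day × 31 days = 1419.8 kWh
First 600 kWh × €0.063 = €37.80
Next 400 kWh × €0.101 = €40.40
Remaining 419.8 kWh × €0.163 = €68.43
Energy charge = €146.63; + service €11.15 = €157.78 ≈ €158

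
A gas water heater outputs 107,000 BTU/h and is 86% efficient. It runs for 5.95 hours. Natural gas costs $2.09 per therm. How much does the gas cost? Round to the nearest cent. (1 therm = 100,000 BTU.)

$15.47

Heat delivered = 107,000 BTU/h × 5.95 h = 636,650 BTU
Gas input = 636,650 / 0.86 = 740,291 BTU
= 740,291 / 100,000 = 7.403 therm
Cost = 7.403 × $2.09/therm = $15.47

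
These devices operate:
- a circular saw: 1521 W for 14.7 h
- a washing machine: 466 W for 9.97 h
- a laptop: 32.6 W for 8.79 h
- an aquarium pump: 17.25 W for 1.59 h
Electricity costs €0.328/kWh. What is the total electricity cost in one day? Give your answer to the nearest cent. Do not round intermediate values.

circular saw: 1521 W × 14.7 h = 22,359 Wh = 22.36 kWh
washing machine: 466 W × 9.97 h = 4,646 Wh = 4.646 kWh
laptop: 32.6 W × 8.79 h = 287 Wh = 0.2866 kWh
aquarium pump: 17.25 W × 1.59 h = 27 Wh = 0.02743 kWh
Total energy = 22.36 + 4.646 + 0.2866 + 0.02743 = 27.32 kWh
Cost = 27.32 kWh × €0.328 = €8.96

€8.96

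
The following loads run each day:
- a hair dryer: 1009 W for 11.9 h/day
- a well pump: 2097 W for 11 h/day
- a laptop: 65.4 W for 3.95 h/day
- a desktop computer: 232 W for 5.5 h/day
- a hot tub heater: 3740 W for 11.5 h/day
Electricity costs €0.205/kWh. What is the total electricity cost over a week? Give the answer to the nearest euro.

€114

hair dryer: 1009 W × 11.9 h × 7 d = 84,050 Wh = 84.05 kWh
well pump: 2097 W × 11 h × 7 d = 161,469 Wh = 161.5 kWh
laptop: 65.4 W × 3.95 h × 7 d = 1,808 Wh = 1.808 kWh
desktop computer: 232 W × 5.5 h × 7 d = 8,932 Wh = 8.932 kWh
hot tub heater: 3740 W × 11.5 h × 7 d = 301,070 Wh = 301.1 kWh
Total energy = 84.05 + 161.5 + 1.808 + 8.932 + 301.1 = 557.3 kWh
Cost = 557.3 kWh × €0.205 = €114.25 ≈ €114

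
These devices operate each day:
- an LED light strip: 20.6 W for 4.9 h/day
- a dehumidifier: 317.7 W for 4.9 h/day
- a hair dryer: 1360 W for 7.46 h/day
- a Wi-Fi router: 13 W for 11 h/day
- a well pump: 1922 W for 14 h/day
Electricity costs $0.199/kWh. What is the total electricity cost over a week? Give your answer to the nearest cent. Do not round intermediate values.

LED light strip: 20.6 W × 4.9 h × 7 d = 707 Wh = 0.7066 kWh
dehumidifier: 317.7 W × 4.9 h × 7 d = 10,897 Wh = 10.9 kWh
hair dryer: 1360 W × 7.46 h × 7 d = 71,019 Wh = 71.02 kWh
Wi-Fi router: 13 W × 11 h × 7 d = 1,001 Wh = 1.001 kWh
well pump: 1922 W × 14 h × 7 d = 188,356 Wh = 188.4 kWh
Total energy = 0.7066 + 10.9 + 71.02 + 1.001 + 188.4 = 272 kWh
Cost = 272 kWh × $0.199 = $54.12

$54.12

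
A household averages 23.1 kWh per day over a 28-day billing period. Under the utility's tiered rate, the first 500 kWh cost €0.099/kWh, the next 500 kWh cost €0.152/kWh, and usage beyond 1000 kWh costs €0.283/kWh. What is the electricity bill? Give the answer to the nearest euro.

€72

Usage = 23.1 kWh/day × 28 days = 646.8 kWh
First 500 kWh × €0.099 = €49.50
Next 146.8 kWh × €0.152 = €22.31
Remaining tier: 0 kWh (not reached)
Total = €71.81 ≈ €72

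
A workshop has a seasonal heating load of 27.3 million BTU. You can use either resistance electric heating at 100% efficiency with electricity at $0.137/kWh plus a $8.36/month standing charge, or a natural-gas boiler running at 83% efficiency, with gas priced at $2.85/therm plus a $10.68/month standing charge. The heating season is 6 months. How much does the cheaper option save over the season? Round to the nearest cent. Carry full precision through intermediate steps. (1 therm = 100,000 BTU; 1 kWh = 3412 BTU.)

Heat load = 27.3 × 10⁶ BTU = 27,300,000 BTU
Gas: input = 27,300,000 / 0.83 = 32,891,566 BTU = 328.9 therm → 328.9 × $2.85 = $937.41; + 6 × $10.68 standing = $1,001.49
Electric: 27,300,000 BTU / 3412 = 8,001 kWh → × $0.137 = $1,096.16; + 6 × $8.36 standing = $1,146.32
Difference = |$1,001.49 − $1,146.32| = $144.83

$144.83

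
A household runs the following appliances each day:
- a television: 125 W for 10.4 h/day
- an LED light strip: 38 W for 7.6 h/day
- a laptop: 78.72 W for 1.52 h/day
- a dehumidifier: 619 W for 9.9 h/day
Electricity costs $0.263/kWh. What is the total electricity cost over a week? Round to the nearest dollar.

$14

television: 125 W × 10.4 h × 7 d = 9,100 Wh = 9.1 kWh
LED light strip: 38 W × 7.6 h × 7 d = 2,022 Wh = 2.022 kWh
laptop: 78.72 W × 1.52 h × 7 d = 838 Wh = 0.8376 kWh
dehumidifier: 619 W × 9.9 h × 7 d = 42,897 Wh = 42.9 kWh
Total energy = 9.1 + 2.022 + 0.8376 + 42.9 = 54.86 kWh
Cost = 54.86 kWh × $0.263 = $14.43 ≈ $14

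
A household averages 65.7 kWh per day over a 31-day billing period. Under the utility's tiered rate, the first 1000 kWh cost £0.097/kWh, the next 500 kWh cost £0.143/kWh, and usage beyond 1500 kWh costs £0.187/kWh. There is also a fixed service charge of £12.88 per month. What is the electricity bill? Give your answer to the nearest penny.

£281.74

Usage = 65.7 kWh/day × 31 days = 2036.7 kWh
First 1000 kWh × £0.097 = £97.00
Next 500 kWh × £0.143 = £71.50
Remaining 536.7 kWh × £0.187 = £100.36
Energy charge = £268.86; + service £12.88 = £281.74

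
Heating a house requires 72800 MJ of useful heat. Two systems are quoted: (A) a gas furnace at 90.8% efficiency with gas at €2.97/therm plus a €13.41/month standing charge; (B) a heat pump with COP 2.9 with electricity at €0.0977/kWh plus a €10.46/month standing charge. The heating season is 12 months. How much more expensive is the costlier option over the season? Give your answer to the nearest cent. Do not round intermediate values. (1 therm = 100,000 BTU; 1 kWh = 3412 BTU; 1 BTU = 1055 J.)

€1611.15

Heat load = 72800 MJ = 72,800,000,000 J / 1055 = 69,004,739 BTU
Gas: input = 69,004,739 / 0.908 = 75,996,409 BTU = 760 therm → 760 × €2.97 = €2,257.09; + 12 × €13.41 standing = €2,418.01
Heat pump: 69,004,739 BTU / 3412 = 20,220 kWh heat; / 2.9 = 6,974 kWh in → × €0.0977 = €681.34; + 12 × €10.46 standing = €806.86
Difference = |€2,418.01 − €806.86| = €1,611.15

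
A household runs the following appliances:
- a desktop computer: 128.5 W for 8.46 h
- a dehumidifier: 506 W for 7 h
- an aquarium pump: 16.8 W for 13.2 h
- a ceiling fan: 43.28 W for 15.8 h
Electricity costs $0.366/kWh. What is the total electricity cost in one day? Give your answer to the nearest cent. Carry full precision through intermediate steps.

desktop computer: 128.5 W × 8.46 h = 1,087 Wh = 1.087 kWh
dehumidifier: 506 W × 7 h = 3,542 Wh = 3.542 kWh
aquarium pump: 16.8 W × 13.2 h = 222 Wh = 0.2218 kWh
ceiling fan: 43.28 W × 15.8 h = 684 Wh = 0.6838 kWh
Total energy = 1.087 + 3.542 + 0.2218 + 0.6838 = 5.535 kWh
Cost = 5.535 kWh × $0.366 = $2.03

$2.03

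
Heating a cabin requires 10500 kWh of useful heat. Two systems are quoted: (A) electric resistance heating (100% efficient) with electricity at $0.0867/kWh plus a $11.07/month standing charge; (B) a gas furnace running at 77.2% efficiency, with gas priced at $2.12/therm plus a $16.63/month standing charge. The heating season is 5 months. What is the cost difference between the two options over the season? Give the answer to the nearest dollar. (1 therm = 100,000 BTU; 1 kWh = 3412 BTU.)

$101

Heat load = 10500 kWh × 3412 = 35,826,000 BTU
Gas: input = 35,826,000 / 0.772 = 46,406,736 BTU = 464.1 therm → 464.1 × $2.12 = $983.82; + 5 × $16.63 standing = $1,066.97
Electric: 35,826,000 BTU / 3412 = 10,500 kWh → × $0.0867 = $910.35; + 5 × $11.07 standing = $965.70
Difference = |$1,066.97 − $965.70| = $101.27 ≈ $101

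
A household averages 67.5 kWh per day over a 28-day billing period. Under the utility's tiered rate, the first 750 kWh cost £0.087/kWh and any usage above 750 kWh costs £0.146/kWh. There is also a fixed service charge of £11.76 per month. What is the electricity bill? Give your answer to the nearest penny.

Usage = 67.5 kWh/day × 28 days = 1890 kWh
First 750 kWh × £0.087 = £65.25
Remaining 1140 kWh × £0.146 = £166.44
Energy charge = £231.69; + service £11.76 = £243.45

£243.45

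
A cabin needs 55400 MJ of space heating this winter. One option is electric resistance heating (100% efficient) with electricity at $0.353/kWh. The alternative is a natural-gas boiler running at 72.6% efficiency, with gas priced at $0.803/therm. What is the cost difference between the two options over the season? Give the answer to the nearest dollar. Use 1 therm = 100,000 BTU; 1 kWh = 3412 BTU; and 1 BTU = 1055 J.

$4852

Heat load = 55400 MJ = 55,400,000,000 J / 1055 = 52,511,848 BTU
Gas: input = 52,511,848 / 0.726 = 72,330,370 BTU = 723.3 therm → 723.3 × $0.803 = $580.81
Electric: 52,511,848 BTU / 3412 = 15,390 kWh → × $0.353 = $5,432.79
Difference = |$580.81 − $5,432.79| = $4,851.98 ≈ $4852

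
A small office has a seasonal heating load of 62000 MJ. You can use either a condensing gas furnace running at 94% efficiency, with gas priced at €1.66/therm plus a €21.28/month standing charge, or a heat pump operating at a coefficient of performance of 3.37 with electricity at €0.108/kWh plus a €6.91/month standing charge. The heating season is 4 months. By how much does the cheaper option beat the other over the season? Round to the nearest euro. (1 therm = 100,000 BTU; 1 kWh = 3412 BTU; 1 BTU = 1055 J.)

€543

Heat load = 62000 MJ = 62,000,000,000 J / 1055 = 58,767,773 BTU
Gas: input = 58,767,773 / 0.940 = 62,518,907 BTU = 625.2 therm → 625.2 × €1.66 = €1,037.81; + 4 × €21.28 standing = €1,122.93
Heat pump: 58,767,773 BTU / 3412 = 17,220 kWh heat; / 3.37 = 5,111 kWh in → × €0.108 = €551.98; + 4 × €6.91 standing = €579.62
Difference = |€1,122.93 − €579.62| = €543.31 ≈ €543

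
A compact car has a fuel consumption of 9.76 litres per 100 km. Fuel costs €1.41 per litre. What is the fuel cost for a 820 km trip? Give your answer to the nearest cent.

€112.85

Fuel = 9.76 L/100 km × 820 km / 100 = 80.03 L
Cost = 80.03 L × €1.41/L = €112.85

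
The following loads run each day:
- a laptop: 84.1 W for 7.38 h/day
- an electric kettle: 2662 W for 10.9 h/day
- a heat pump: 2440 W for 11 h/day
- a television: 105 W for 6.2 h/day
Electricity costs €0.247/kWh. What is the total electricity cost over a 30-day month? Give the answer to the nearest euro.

€423

laptop: 84.1 W × 7.38 h × 30 d = 18,620 Wh = 18.62 kWh
electric kettle: 2662 W × 10.9 h × 30 d = 870,474 Wh = 870.5 kWh
heat pump: 2440 W × 11 h × 30 d = 805,200 Wh = 805.2 kWh
television: 105 W × 6.2 h × 30 d = 19,530 Wh = 19.53 kWh
Total energy = 18.62 + 870.5 + 805.2 + 19.53 = 1,714 kWh
Cost = 1,714 kWh × €0.247 = €423.31 ≈ €423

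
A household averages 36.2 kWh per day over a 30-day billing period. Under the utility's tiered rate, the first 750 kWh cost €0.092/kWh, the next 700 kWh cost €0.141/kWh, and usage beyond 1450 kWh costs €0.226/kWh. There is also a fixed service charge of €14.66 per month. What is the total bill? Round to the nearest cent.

Usage = 36.2 kWh/day × 30 days = 1086 kWh
First 750 kWh × €0.092 = €69.00
Next 336 kWh × €0.141 = €47.38
Remaining tier: 0 kWh (not reached)
Energy charge = €116.38; + service €14.66 = €131.04

€131.04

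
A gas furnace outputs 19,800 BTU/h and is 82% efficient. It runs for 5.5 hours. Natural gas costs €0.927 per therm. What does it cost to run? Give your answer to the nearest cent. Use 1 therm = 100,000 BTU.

€1.23

Heat delivered = 19,800 BTU/h × 5.5 h = 108,900 BTU
Gas input = 108,900 / 0.82 = 132,805 BTU
= 132,805 / 100,000 = 1.328 therm
Cost = 1.328 × €0.927/therm = €1.23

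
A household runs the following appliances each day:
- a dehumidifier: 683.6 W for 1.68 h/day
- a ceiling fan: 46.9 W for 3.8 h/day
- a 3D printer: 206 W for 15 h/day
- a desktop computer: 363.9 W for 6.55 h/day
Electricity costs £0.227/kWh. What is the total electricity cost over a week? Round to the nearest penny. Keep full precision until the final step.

dehumidifier: 683.6 W × 1.68 h × 7 d = 8,039 Wh = 8.039 kWh
ceiling fan: 46.9 W × 3.8 h × 7 d = 1,248 Wh = 1.248 kWh
3D printer: 206 W × 15 h × 7 d = 21,630 Wh = 21.63 kWh
desktop computer: 363.9 W × 6.55 h × 7 d = 16,685 Wh = 16.68 kWh
Total energy = 8.039 + 1.248 + 21.63 + 16.68 = 47.6 kWh
Cost = 47.6 kWh × £0.227 = £10.81

£10.81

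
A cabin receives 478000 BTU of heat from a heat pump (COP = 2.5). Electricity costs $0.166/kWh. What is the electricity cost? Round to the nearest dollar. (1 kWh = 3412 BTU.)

$9

Heat delivered = 478,000 BTU / 3412 = 140.1 kWh
Electrical input = 140.1 kWh / 2.5 = 56.04 kWh
Cost = 56.04 × $0.166/kWh = $9.30 ≈ $9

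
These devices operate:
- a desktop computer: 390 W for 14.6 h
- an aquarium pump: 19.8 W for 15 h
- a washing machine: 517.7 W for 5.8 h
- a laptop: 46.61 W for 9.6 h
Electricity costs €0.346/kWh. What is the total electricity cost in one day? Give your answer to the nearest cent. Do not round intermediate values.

desktop computer: 390 W × 14.6 h = 5,694 Wh = 5.694 kWh
aquarium pump: 19.8 W × 15 h = 297 Wh = 0.297 kWh
washing machine: 517.7 W × 5.8 h = 3,003 Wh = 3.003 kWh
laptop: 46.61 W × 9.6 h = 447 Wh = 0.4475 kWh
Total energy = 5.694 + 0.297 + 3.003 + 0.4475 = 9.441 kWh
Cost = 9.441 kWh × €0.346 = €3.27

€3.27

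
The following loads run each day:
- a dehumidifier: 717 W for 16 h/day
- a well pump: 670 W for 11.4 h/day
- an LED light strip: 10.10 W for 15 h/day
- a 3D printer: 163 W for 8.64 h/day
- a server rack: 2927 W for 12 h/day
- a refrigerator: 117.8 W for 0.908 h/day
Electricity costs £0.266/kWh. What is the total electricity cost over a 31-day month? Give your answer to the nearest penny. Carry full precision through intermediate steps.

dehumidifier: 717 W × 16 h × 31 d = 355,632 Wh = 355.6 kWh
well pump: 670 W × 11.4 h × 31 d = 236,778 Wh = 236.8 kWh
LED light strip: 10.10 W × 15 h × 31 d = 4,696 Wh = 4.697 kWh
3D printer: 163 W × 8.64 h × 31 d = 43,658 Wh = 43.66 kWh
server rack: 2927 W × 12 h × 31 d = 1,088,844 Wh = 1,089 kWh
refrigerator: 117.8 W × 0.908 h × 31 d = 3,316 Wh = 3.316 kWh
Total energy = 355.6 + 236.8 + 4.697 + 43.66 + 1,089 + 3.316 = 1,733 kWh
Cost = 1,733 kWh × £0.266 = £460.96

£460.96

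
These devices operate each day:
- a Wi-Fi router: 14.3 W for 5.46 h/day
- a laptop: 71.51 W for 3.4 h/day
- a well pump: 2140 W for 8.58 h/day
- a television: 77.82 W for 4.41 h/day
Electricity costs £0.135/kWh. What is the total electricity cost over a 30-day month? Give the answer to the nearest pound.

£77

Wi-Fi router: 14.3 W × 5.46 h × 30 d = 2,342 Wh = 2.342 kWh
laptop: 71.51 W × 3.4 h × 30 d = 7,294 Wh = 7.294 kWh
well pump: 2140 W × 8.58 h × 30 d = 550,836 Wh = 550.8 kWh
television: 77.82 W × 4.41 h × 30 d = 10,296 Wh = 10.3 kWh
Total energy = 2.342 + 7.294 + 550.8 + 10.3 = 570.8 kWh
Cost = 570.8 kWh × £0.135 = £77.05 ≈ £77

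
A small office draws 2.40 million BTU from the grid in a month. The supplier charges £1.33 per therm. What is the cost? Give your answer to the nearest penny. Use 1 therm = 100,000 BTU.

£31.92

2.40 million BTU × (10 therm/million BTU) = 24 therm
Cost = 24 therm × £1.33/therm = £31.92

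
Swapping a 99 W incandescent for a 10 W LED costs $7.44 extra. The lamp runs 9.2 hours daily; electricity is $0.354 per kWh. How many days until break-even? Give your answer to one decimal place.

25.7 days

Power saved = 99 − 10 = 89 W
Daily energy saved = 89 W × 9.2 h = 818.8 Wh = 0.8188 kWh
Daily savings = 0.8188 × $0.354 = $0.2899
Payback = $7.44 / $0.2899 per day = 25.67 days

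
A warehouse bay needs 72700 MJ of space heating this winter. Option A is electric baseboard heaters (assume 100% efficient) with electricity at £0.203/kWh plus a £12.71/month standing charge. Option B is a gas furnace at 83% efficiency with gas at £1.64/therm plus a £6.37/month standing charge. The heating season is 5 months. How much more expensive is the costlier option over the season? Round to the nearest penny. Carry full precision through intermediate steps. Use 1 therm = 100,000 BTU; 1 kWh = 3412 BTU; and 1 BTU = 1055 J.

Heat load = 72700 MJ = 72,700,000,000 J / 1055 = 68,909,953 BTU
Gas: input = 68,909,953 / 0.83 = 83,024,039 BTU = 830.2 therm → 830.2 × £1.64 = £1,361.59; + 5 × £6.37 standing = £1,393.44
Electric: 68,909,953 BTU / 3412 = 20,200 kWh → × £0.203 = £4,099.86; + 5 × £12.71 standing = £4,163.41
Difference = |£1,393.44 − £4,163.41| = £2,769.97

£2769.97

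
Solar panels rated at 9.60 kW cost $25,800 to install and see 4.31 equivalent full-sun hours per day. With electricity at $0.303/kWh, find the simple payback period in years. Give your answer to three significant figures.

5.64 years

Daily generation = 9.60 kW × 4.31 h = 41.38 kWh
Annual generation = 41.38 × 365 = 15102 kWh
Annual savings = 15102 × $0.303 = $4,575.98
Payback = $25,800 / $4,575.98 = 5.64 years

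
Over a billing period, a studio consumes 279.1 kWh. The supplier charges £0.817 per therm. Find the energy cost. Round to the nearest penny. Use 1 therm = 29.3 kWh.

279.1 kWh × (0.03413 therm/kWh) = 9.526 therm
Cost = 9.526 therm × £0.817/therm = £7.78

£7.78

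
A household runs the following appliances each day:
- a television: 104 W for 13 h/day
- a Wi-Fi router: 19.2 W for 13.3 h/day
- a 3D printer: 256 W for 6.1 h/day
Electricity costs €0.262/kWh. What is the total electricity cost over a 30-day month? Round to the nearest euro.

€25

television: 104 W × 13 h × 30 d = 40,560 Wh = 40.56 kWh
Wi-Fi router: 19.2 W × 13.3 h × 30 d = 7,661 Wh = 7.661 kWh
3D printer: 256 W × 6.1 h × 30 d = 46,848 Wh = 46.85 kWh
Total energy = 40.56 + 7.661 + 46.85 = 95.07 kWh
Cost = 95.07 kWh × €0.262 = €24.91 ≈ €25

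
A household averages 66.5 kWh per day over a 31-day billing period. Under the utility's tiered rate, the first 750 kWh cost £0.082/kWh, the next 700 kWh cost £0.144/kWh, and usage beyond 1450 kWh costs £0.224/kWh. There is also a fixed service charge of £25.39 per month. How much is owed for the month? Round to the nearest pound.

Usage = 66.5 kWh/day × 31 days = 2061.5 kWh
First 750 kWh × £0.082 = £61.50
Next 700 kWh × £0.144 = £100.80
Remaining 611.5 kWh × £0.224 = £136.98
Energy charge = £299.28; + service £25.39 = £324.67 ≈ £325

£325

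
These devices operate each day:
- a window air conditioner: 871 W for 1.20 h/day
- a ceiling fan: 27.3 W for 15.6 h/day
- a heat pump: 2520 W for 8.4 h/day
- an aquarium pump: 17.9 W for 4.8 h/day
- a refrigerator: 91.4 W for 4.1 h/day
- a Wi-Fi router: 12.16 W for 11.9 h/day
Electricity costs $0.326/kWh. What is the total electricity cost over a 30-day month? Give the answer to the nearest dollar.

window air conditioner: 871 W × 1.20 h × 30 d = 31,356 Wh = 31.36 kWh
ceiling fan: 27.3 W × 15.6 h × 30 d = 12,776 Wh = 12.78 kWh
heat pump: 2520 W × 8.4 h × 30 d = 635,040 Wh = 635 kWh
aquarium pump: 17.9 W × 4.8 h × 30 d = 2,578 Wh = 2.578 kWh
refrigerator: 91.4 W × 4.1 h × 30 d = 11,242 Wh = 11.24 kWh
Wi-Fi router: 12.16 W × 11.9 h × 30 d = 4,341 Wh = 4.341 kWh
Total energy = 31.36 + 12.78 + 635 + 2.578 + 11.24 + 4.341 = 697.3 kWh
Cost = 697.3 kWh × $0.326 = $227.33 ≈ $227

$227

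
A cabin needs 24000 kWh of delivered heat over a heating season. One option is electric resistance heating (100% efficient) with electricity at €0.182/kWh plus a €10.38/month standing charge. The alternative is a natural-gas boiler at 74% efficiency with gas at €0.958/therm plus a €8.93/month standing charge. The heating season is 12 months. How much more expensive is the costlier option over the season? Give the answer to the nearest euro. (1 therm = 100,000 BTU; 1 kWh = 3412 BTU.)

€3325

Heat load = 24000 kWh × 3412 = 81,888,000 BTU
Gas: input = 81,888,000 / 0.74 = 110,659,459 BTU = 1,107 therm → 1,107 × €0.958 = €1,060.12; + 12 × €8.93 standing = €1,167.28
Electric: 81,888,000 BTU / 3412 = 24,000 kWh → × €0.182 = €4,368.00; + 12 × €10.38 standing = €4,492.56
Difference = |€1,167.28 − €4,492.56| = €3,325.28 ≈ €3325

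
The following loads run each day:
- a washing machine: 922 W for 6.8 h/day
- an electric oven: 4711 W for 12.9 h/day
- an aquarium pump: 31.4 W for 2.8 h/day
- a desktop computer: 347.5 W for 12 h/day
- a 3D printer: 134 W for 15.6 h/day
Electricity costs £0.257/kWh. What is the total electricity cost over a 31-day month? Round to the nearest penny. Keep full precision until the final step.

washing machine: 922 W × 6.8 h × 31 d = 194,358 Wh = 194.4 kWh
electric oven: 4711 W × 12.9 h × 31 d = 1,883,929 Wh = 1,884 kWh
aquarium pump: 31.4 W × 2.8 h × 31 d = 2,726 Wh = 2.726 kWh
desktop computer: 347.5 W × 12 h × 31 d = 129,270 Wh = 129.3 kWh
3D printer: 134 W × 15.6 h × 31 d = 64,802 Wh = 64.8 kWh
Total energy = 194.4 + 1,884 + 2.726 + 129.3 + 64.8 = 2,275 kWh
Cost = 2,275 kWh × £0.257 = £584.70

£584.70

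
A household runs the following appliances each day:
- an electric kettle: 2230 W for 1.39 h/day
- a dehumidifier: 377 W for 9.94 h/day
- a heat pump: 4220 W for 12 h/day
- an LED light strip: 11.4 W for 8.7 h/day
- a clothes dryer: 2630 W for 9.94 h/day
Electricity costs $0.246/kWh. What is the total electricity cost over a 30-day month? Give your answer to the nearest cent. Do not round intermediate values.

$617.92

electric kettle: 2230 W × 1.39 h × 30 d = 92,991 Wh = 92.99 kWh
dehumidifier: 377 W × 9.94 h × 30 d = 112,421 Wh = 112.4 kWh
heat pump: 4220 W × 12 h × 30 d = 1,519,200 Wh = 1,519 kWh
LED light strip: 11.4 W × 8.7 h × 30 d = 2,975 Wh = 2.975 kWh
clothes dryer: 2630 W × 9.94 h × 30 d = 784,266 Wh = 784.3 kWh
Total energy = 92.99 + 112.4 + 1,519 + 2.975 + 784.3 = 2,512 kWh
Cost = 2,512 kWh × $0.246 = $617.92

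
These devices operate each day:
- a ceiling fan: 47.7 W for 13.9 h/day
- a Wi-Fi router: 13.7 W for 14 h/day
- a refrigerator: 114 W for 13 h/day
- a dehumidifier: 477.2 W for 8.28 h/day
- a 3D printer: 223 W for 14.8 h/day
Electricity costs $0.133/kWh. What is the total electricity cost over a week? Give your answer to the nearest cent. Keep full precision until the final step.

ceiling fan: 47.7 W × 13.9 h × 7 d = 4,641 Wh = 4.641 kWh
Wi-Fi router: 13.7 W × 14 h × 7 d = 1,343 Wh = 1.343 kWh
refrigerator: 114 W × 13 h × 7 d = 10,374 Wh = 10.37 kWh
dehumidifier: 477.2 W × 8.28 h × 7 d = 27,659 Wh = 27.66 kWh
3D printer: 223 W × 14.8 h × 7 d = 23,103 Wh = 23.1 kWh
Total energy = 4.641 + 1.343 + 10.37 + 27.66 + 23.1 = 67.12 kWh
Cost = 67.12 kWh × $0.133 = $8.93

$8.93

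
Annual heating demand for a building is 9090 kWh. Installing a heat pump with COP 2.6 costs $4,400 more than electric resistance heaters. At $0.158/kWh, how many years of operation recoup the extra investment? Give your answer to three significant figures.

Resistance: 9090 kWh × $0.158 = $1,436.22/yr
Heat pump: 9090 / 2.6 = 3496 kWh in → × $0.158 = $552.39/yr
Annual savings = $883.83
Payback = $4,400 / $883.83 = 4.98 years

4.98 years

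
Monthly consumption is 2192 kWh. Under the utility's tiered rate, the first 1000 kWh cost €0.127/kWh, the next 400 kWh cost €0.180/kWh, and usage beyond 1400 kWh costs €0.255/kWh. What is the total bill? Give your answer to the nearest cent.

€400.96

First 1000 kWh × €0.127 = €127.00
Next 400 kWh × €0.180 = €72.00
Remaining 792 kWh × €0.255 = €201.96
Total = €400.96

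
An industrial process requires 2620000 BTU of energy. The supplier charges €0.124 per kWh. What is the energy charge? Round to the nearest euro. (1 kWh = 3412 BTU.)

€95

2620000 BTU × (0.00029308 kWh/BTU) = 767.9 kWh
Cost = 767.9 kWh × €0.124/kWh = €95.22 ≈ €95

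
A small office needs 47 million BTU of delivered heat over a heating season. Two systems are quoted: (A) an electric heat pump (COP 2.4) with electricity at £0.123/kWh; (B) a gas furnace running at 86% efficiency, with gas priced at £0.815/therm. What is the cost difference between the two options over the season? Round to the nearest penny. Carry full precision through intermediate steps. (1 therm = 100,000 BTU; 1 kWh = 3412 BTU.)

Heat load = 47 × 10⁶ BTU = 47,000,000 BTU
Gas: input = 47,000,000 / 0.86 = 54,651,163 BTU = 546.5 therm → 546.5 × £0.815 = £445.41
Heat pump: 47,000,000 BTU / 3412 = 13,770 kWh heat; / 2.4 = 5,740 kWh in → × £0.123 = £705.96
Difference = |£445.41 − £705.96| = £260.56

£260.56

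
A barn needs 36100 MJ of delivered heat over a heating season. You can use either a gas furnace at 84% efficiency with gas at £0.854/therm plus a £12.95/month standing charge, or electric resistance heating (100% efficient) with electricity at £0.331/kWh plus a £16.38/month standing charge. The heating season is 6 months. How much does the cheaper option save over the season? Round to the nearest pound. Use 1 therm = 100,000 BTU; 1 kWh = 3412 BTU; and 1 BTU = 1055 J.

£2992

Heat load = 36100 MJ = 36,100,000,000 J / 1055 = 34,218,009 BTU
Gas: input = 34,218,009 / 0.84 = 40,735,726 BTU = 407.4 therm → 407.4 × £0.854 = £347.88; + 6 × £12.95 standing = £425.58
Electric: 34,218,009 BTU / 3412 = 10,030 kWh → × £0.331 = £3,319.51; + 6 × £16.38 standing = £3,417.79
Difference = |£425.58 − £3,417.79| = £2,992.20 ≈ £2992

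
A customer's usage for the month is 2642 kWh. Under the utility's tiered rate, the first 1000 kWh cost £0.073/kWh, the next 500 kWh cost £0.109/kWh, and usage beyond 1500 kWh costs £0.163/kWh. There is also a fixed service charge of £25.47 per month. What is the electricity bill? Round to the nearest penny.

£339.12

First 1000 kWh × £0.073 = £73.00
Next 500 kWh × £0.109 = £54.50
Remaining 1142 kWh × £0.163 = £186.15
Energy charge = £313.65; + service £25.47 = £339.12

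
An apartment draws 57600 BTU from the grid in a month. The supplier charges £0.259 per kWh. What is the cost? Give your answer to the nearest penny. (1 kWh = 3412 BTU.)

£4.37

57600 BTU × (0.00029308 kWh/BTU) = 16.88 kWh
Cost = 16.88 kWh × £0.259/kWh = £4.37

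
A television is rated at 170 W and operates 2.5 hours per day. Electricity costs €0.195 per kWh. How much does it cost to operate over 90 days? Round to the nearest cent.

Energy = 170 W × 2.5 h/day × 90 days = 38,250 Wh = 38.25 kWh
Cost = 38.25 kWh × €0.195/kWh = €7.46

€7.46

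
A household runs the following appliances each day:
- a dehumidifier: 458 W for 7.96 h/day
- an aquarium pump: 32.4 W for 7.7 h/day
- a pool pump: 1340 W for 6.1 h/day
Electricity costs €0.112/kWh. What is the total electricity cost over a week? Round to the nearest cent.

dehumidifier: 458 W × 7.96 h × 7 d = 25,520 Wh = 25.52 kWh
aquarium pump: 32.4 W × 7.7 h × 7 d = 1,746 Wh = 1.746 kWh
pool pump: 1340 W × 6.1 h × 7 d = 57,218 Wh = 57.22 kWh
Total energy = 25.52 + 1.746 + 57.22 = 84.48 kWh
Cost = 84.48 kWh × €0.112 = €9.46

€9.46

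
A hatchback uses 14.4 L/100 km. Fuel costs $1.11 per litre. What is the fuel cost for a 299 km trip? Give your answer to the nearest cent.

Fuel = 14.4 L/100 km × 299 km / 100 = 43.06 L
Cost = 43.06 L × $1.11/L = $47.79

$47.79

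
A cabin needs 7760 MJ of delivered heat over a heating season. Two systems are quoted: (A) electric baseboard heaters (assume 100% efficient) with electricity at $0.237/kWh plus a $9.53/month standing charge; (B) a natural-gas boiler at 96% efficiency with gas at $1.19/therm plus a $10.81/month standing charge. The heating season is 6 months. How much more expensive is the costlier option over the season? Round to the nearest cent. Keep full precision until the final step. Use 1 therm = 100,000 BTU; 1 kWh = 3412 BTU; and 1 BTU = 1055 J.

$412.06

Heat load = 7760 MJ = 7,760,000,000 J / 1055 = 7,355,450 BTU
Gas: input = 7,355,450 / 0.96 = 7,661,927 BTU = 76.62 therm → 76.62 × $1.19 = $91.18; + 6 × $10.81 standing = $156.04
Electric: 7,355,450 BTU / 3412 = 2,156 kWh → × $0.237 = $510.91; + 6 × $9.53 standing = $568.09
Difference = |$156.04 − $568.09| = $412.06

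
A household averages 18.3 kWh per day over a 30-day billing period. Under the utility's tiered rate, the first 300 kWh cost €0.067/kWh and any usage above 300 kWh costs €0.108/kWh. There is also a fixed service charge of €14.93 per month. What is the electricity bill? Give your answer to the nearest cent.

€61.92

Usage = 18.3 kWh/day × 30 days = 549 kWh
First 300 kWh × €0.067 = €20.10
Remaining 249 kWh × €0.108 = €26.89
Energy charge = €46.99; + service €14.93 = €61.92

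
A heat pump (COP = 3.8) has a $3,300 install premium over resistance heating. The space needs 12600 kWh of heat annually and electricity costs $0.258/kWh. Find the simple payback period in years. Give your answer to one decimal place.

Resistance: 12600 kWh × $0.258 = $3,250.80/yr
Heat pump: 12600 / 3.8 = 3316 kWh in → × $0.258 = $855.47/yr
Annual savings = $2,395.33
Payback = $3,300 / $2,395.33 = 1.38 years

1.4 years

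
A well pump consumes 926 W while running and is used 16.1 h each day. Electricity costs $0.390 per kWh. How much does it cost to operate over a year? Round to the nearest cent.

$2122.24

Energy = 926 W × 16.1 h/day × 365 days = 5,441,639 Wh = 5,442 kWh
Cost = 5,442 kWh × $0.390/kWh = $2,122.24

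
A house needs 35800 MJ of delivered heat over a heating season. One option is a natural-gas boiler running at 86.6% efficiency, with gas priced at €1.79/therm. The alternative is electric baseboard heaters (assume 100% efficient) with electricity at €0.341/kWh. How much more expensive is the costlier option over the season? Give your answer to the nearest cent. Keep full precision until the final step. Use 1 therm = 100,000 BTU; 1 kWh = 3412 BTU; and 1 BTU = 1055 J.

€2689.98

Heat load = 35800 MJ = 35,800,000,000 J / 1055 = 33,933,649 BTU
Gas: input = 33,933,649 / 0.866 = 39,184,353 BTU = 391.8 therm → 391.8 × €1.79 = €701.40
Electric: 33,933,649 BTU / 3412 = 9,945 kWh → × €0.341 = €3,391.38
Difference = |€701.40 − €3,391.38| = €2,689.98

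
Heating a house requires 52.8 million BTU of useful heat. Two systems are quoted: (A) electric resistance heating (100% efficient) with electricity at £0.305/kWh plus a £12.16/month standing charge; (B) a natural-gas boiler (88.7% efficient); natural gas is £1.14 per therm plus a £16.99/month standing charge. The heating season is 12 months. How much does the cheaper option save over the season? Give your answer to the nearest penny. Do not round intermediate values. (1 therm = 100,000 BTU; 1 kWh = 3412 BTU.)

Heat load = 52.8 × 10⁶ BTU = 52,800,000 BTU
Gas: input = 52,800,000 / 0.887 = 59,526,494 BTU = 595.3 therm → 595.3 × £1.14 = £678.60; + 12 × £16.99 standing = £882.48
Electric: 52,800,000 BTU / 3412 = 15,470 kWh → × £0.305 = £4,719.81; + 12 × £12.16 standing = £4,865.73
Difference = |£882.48 − £4,865.73| = £3,983.25

£3983.25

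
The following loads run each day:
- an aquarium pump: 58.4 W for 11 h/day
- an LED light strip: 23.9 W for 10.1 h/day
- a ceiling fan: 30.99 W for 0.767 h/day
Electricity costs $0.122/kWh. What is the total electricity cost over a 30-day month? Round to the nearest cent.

$3.32

aquarium pump: 58.4 W × 11 h × 30 d = 19,272 Wh = 19.27 kWh
LED light strip: 23.9 W × 10.1 h × 30 d = 7,242 Wh = 7.242 kWh
ceiling fan: 30.99 W × 0.767 h × 30 d = 713 Wh = 0.7131 kWh
Total energy = 19.27 + 7.242 + 0.7131 = 27.23 kWh
Cost = 27.23 kWh × $0.122 = $3.32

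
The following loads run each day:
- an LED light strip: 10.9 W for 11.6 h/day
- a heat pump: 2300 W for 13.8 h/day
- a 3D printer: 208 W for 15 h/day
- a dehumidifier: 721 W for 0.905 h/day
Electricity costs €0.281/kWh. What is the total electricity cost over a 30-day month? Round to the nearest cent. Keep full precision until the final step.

LED light strip: 10.9 W × 11.6 h × 30 d = 3,793 Wh = 3.793 kWh
heat pump: 2300 W × 13.8 h × 30 d = 952,200 Wh = 952.2 kWh
3D printer: 208 W × 15 h × 30 d = 93,600 Wh = 93.6 kWh
dehumidifier: 721 W × 0.905 h × 30 d = 19,575 Wh = 19.58 kWh
Total energy = 3.793 + 952.2 + 93.6 + 19.58 = 1,069 kWh
Cost = 1,069 kWh × €0.281 = €300.44

€300.44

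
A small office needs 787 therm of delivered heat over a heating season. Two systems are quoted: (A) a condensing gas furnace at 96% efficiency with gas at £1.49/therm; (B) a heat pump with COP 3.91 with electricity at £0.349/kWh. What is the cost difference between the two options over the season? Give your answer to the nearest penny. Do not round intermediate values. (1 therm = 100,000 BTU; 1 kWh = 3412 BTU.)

£837.31

Heat load = 787 therm × 100,000 = 78,700,000 BTU
Gas: input = 78,700,000 / 0.96 = 81,979,167 BTU = 819.8 therm → 819.8 × £1.49 = £1,221.49
Heat pump: 78,700,000 BTU / 3412 = 23,070 kWh heat; / 3.91 = 5,899 kWh in → × £0.349 = £2,058.80
Difference = |£1,221.49 − £2,058.80| = £837.31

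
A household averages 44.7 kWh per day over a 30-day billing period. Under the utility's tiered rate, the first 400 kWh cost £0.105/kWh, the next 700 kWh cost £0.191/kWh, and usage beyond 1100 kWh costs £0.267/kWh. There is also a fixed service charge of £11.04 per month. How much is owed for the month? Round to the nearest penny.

£251.09

Usage = 44.7 kWh/day × 30 days = 1341 kWh
First 400 kWh × £0.105 = £42.00
Next 700 kWh × £0.191 = £133.70
Remaining 241 kWh × £0.267 = £64.35
Energy charge = £240.05; + service £11.04 = £251.09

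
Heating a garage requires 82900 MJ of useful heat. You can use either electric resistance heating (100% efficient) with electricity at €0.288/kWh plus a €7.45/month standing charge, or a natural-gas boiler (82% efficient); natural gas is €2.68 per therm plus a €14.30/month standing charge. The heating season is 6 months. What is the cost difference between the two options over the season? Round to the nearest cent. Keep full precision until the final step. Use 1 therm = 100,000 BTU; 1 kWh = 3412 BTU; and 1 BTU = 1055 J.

Heat load = 82900 MJ = 82,900,000,000 J / 1055 = 78,578,199 BTU
Gas: input = 78,578,199 / 0.82 = 95,827,072 BTU = 958.3 therm → 958.3 × €2.68 = €2,568.17; + 6 × €14.30 standing = €2,653.97
Electric: 78,578,199 BTU / 3412 = 23,030 kWh → × €0.288 = €6,632.63; + 6 × €7.45 standing = €6,677.33
Difference = |€2,653.97 − €6,677.33| = €4,023.36

€4023.36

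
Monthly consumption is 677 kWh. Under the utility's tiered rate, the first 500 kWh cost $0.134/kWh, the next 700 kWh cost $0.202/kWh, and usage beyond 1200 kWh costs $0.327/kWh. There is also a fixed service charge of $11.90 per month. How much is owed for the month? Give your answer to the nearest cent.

First 500 kWh × $0.134 = $67.00
Next 177 kWh × $0.202 = $35.75
Remaining tier: 0 kWh (not reached)
Energy charge = $102.75; + service $11.90 = $114.65

$114.65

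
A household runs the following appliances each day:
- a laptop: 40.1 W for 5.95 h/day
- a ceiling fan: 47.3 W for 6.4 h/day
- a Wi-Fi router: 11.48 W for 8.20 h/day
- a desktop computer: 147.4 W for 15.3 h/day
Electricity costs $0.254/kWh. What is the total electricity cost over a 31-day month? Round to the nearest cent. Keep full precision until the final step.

laptop: 40.1 W × 5.95 h × 31 d = 7,396 Wh = 7.396 kWh
ceiling fan: 47.3 W × 6.4 h × 31 d = 9,384 Wh = 9.384 kWh
Wi-Fi router: 11.48 W × 8.20 h × 31 d = 2,918 Wh = 2.918 kWh
desktop computer: 147.4 W × 15.3 h × 31 d = 69,912 Wh = 69.91 kWh
Total energy = 7.396 + 9.384 + 2.918 + 69.91 = 89.61 kWh
Cost = 89.61 kWh × $0.254 = $22.76

$22.76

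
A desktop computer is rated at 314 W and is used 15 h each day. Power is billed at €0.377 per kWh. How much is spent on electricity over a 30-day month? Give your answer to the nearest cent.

€53.27

Energy = 314 W × 15 h/day × 30 days = 141,300 Wh = 141.3 kWh
Cost = 141.3 kWh × €0.377/kWh = €53.27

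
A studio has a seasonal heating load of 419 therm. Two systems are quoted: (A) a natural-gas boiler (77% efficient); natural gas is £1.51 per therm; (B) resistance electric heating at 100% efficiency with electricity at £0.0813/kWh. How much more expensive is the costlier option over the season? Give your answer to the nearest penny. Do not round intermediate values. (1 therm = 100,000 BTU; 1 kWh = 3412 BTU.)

Heat load = 419 therm × 100,000 = 41,900,000 BTU
Gas: input = 41,900,000 / 0.770 = 54,415,584 BTU = 544.2 therm → 544.2 × £1.51 = £821.68
Electric: 41,900,000 BTU / 3412 = 12,280 kWh → × £0.0813 = £998.38
Difference = |£821.68 − £998.38| = £176.70

£176.70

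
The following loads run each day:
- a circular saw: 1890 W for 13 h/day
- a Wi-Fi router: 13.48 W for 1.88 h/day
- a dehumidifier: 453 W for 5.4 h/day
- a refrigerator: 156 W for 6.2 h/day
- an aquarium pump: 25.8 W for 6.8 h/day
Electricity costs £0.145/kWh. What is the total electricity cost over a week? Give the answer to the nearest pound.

£29

circular saw: 1890 W × 13 h × 7 d = 171,990 Wh = 172 kWh
Wi-Fi router: 13.48 W × 1.88 h × 7 d = 177 Wh = 0.1774 kWh
dehumidifier: 453 W × 5.4 h × 7 d = 17,123 Wh = 17.12 kWh
refrigerator: 156 W × 6.2 h × 7 d = 6,770 Wh = 6.77 kWh
aquarium pump: 25.8 W × 6.8 h × 7 d = 1,228 Wh = 1.228 kWh
Total energy = 172 + 0.1774 + 17.12 + 6.77 + 1.228 = 197.3 kWh
Cost = 197.3 kWh × £0.145 = £28.61 ≈ £29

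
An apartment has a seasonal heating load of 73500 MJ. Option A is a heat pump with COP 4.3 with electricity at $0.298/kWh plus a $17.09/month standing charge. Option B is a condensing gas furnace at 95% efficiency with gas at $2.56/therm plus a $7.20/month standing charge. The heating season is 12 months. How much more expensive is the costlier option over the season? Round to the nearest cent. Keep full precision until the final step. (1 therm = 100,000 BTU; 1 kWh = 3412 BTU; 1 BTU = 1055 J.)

Heat load = 73500 MJ = 73,500,000,000 J / 1055 = 69,668,246 BTU
Gas: input = 69,668,246 / 0.95 = 73,334,996 BTU = 733.3 therm → 733.3 × $2.56 = $1,877.38; + 12 × $7.20 standing = $1,963.78
Heat pump: 69,668,246 BTU / 3412 = 20,420 kWh heat; / 4.3 = 4,749 kWh in → × $0.298 = $1,415.06; + 12 × $17.09 standing = $1,620.14
Difference = |$1,963.78 − $1,620.14| = $343.64

$343.64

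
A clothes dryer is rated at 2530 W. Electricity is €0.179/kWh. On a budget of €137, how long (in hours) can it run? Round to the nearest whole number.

Energy budget = €137 / €0.179 per kWh = 765.4 kWh = 765,363 Wh
Runtime = 765,363 Wh / 2530 W = 302.5 h

303 h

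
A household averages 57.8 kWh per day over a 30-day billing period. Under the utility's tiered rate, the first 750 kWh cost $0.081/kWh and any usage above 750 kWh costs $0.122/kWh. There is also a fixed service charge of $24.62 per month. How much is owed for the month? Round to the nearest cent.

Usage = 57.8 kWh/day × 30 days = 1734 kWh
First 750 kWh × $0.081 = $60.75
Remaining 984 kWh × $0.122 = $120.05
Energy charge = $180.80; + service $24.62 = $205.42

$205.42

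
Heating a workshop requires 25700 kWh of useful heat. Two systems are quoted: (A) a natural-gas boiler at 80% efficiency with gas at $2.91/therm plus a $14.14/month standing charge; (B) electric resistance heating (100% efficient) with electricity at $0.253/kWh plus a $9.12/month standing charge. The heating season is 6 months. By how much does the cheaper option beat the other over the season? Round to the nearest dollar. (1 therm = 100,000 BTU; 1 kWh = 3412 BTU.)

Heat load = 25700 kWh × 3412 = 87,688,400 BTU
Gas: input = 87,688,400 / 0.80 = 109,610,500 BTU = 1,096 therm → 1,096 × $2.91 = $3,189.67; + 6 × $14.14 standing = $3,274.51
Electric: 87,688,400 BTU / 3412 = 25,700 kWh → × $0.253 = $6,502.10; + 6 × $9.12 standing = $6,556.82
Difference = |$3,274.51 − $6,556.82| = $3,282.31 ≈ $3282

$3282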